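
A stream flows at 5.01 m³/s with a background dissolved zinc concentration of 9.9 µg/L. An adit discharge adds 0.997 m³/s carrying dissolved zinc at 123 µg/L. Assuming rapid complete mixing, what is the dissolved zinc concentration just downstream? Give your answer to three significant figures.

28.7 µg/L

Conservation of mass: C = (5.010·9.900 + 0.9970·123.0) / 6.007 = 172.2/6.007 = 28.67 µg/L.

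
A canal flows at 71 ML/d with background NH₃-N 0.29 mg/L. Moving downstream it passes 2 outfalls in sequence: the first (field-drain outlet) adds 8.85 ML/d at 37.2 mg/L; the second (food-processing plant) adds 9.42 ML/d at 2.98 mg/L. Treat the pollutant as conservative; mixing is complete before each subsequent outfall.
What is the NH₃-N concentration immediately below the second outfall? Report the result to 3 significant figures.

Outfall 1: combined Q = 79.85 ML/d; C = (71.00·0.2900 + 8.850·37.20)/79.85 = 4.381 mg/L.
Outfall 2: combined Q = 89.27 ML/d; C = (79.85·4.381 + 9.420·2.980)/89.27 = 4.233 mg/L.

4.23 mg/L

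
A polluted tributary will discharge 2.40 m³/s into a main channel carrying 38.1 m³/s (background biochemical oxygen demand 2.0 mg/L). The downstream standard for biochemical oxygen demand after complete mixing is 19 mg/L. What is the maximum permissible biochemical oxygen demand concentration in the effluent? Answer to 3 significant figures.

289 mg/L

At the limit, (Qr·Cr + Qe·Cₑ)/(Qr + Qe) = 19:
Cₑ = (40.50·19 − 38.10·2.000) / 2.400 = 288.9 mg/L.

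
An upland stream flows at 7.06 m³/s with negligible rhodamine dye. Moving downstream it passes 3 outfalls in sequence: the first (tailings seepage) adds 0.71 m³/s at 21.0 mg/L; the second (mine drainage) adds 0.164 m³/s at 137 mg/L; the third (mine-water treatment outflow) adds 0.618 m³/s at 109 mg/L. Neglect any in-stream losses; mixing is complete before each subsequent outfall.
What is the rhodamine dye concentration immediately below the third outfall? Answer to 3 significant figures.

After outfall 1: Q = 7.060 + 0.7100 = 7.770 m³/s; C = (7.060·0 + 0.7100·21.00)/7.770 = 1.919 mg/L.
After outfall 2: Q = 7.770 + 0.1640 = 7.934 m³/s; C = (7.770·1.919 + 0.1640·137.0)/7.934 = 4.711 mg/L.
After outfall 3: Q = 7.934 + 0.6180 = 8.552 m³/s; C = (7.934·4.711 + 0.6180·109.0)/8.552 = 12.25 mg/L.

12.2 mg/L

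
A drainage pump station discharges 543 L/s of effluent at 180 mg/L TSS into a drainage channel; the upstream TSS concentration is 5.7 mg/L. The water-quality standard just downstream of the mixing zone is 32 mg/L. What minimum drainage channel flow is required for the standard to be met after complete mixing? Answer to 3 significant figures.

Set C_mix = 32: (Q·5.700 + 543.0·180.0) / (Q + 543.0) = 32
→ Q = 543.0·(180.0 − 32)/(32 − 5.700) = 3056 L/s.

3060 L/s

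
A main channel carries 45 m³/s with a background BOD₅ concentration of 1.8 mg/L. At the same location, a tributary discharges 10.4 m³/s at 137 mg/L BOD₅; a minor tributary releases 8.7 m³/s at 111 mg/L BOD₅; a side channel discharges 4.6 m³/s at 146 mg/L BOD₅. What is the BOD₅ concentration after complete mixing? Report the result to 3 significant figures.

45.8 mg/L

Flow-weighted average: C = (45.00·1.800 + 10.40·137.0 + 8.700·111.0 + 4.600·146.0) / 68.70 = 3143/68.70 = 45.75 mg/L.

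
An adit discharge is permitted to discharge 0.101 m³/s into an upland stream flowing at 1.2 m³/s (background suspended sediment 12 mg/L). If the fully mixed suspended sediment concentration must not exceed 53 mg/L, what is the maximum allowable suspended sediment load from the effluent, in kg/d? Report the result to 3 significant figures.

Mass balance at the limit: 1.200·12.00 + 0.1010·Cₑ = 1.301·53 → Cₑ = 540.1 mg/L.
Load = 0.1010 m³/s × 540.1 g/m³ × 86 400 s/d = 4713 kg/d.

4710 kg/d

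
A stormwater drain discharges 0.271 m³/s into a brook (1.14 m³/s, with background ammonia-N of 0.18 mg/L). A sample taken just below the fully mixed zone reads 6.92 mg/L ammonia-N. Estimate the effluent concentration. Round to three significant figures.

35.3 mg/L

Mass balance: 1.140·0.1800 + 0.2710·Cₑ = 1.411·6.920
→ Cₑ = (1.411·6.920 − 1.140·0.1800) / 0.2710 = 35.27 mg/L.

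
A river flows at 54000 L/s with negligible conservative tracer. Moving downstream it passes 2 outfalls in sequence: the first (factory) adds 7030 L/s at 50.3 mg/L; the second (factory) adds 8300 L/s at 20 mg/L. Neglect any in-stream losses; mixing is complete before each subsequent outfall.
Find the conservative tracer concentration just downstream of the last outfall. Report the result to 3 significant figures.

7.49 mg/L

Below outfall 1: Q → 61030 L/s, C = (54000·0 + 7030·50.30)/61030 = 5.794 mg/L.
Below outfall 2: Q → 69330 L/s, C = (61030·5.794 + 8300·20.00)/69330 = 7.495 mg/L.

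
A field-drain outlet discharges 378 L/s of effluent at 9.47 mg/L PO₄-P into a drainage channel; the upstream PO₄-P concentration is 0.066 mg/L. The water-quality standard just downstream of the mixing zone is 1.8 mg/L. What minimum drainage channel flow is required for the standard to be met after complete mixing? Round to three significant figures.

1670 L/s

Set C_mix = 1.8: (Q·0.06600 + 378.0·9.470) / (Q + 378.0) = 1.8
→ Q = 378.0·(9.470 − 1.8)/(1.8 − 0.06600) = 1672 L/s.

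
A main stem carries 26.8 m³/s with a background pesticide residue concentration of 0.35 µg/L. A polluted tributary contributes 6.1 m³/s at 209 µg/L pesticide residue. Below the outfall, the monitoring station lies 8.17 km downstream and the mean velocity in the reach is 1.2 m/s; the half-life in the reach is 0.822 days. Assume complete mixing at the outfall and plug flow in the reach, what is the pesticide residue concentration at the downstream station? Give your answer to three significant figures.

Flow-weighted average: C = (26.80·0.3500 + 6.100·209.0) / 32.90 = 1284/32.90 = 39.04 µg/L.
Travel time t = 8.17·1000 / 1.2 = 6808 s = 1.891 h.
Half-life 0.822 d → k = ln 2 / 0.822 = 0.8432 d⁻¹.
Decay over the reach: 39.04·exp(−kt) = 39.04·0.9357 = 36.53 µg/L.

36.5 µg/L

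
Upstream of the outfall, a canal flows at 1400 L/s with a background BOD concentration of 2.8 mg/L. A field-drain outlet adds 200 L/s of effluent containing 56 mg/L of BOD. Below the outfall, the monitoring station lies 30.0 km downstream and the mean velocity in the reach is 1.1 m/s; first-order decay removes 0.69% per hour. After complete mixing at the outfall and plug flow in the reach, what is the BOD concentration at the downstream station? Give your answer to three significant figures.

8.97 mg/L

Mass balance: C = (1400·2.800 + 200.0·56.00) / 1600 = 15120/1600 = 9.450 mg/L.
Travel time t = 30.0·1000 / 1.1 = 27270 s = 7.576 h.
0.69%/h lost → k = −ln(1 − 0.0069) = 0.006924 h⁻¹.
After decay, C = 9.450 × e^(−kt) = 9.450 × 0.9489 = 8.967 mg/L.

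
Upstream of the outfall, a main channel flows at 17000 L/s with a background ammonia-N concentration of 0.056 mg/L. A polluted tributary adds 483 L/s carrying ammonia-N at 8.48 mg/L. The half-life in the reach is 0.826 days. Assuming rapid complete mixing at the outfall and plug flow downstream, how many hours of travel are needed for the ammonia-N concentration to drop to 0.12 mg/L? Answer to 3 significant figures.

25.1 h

Mixed concentration C = ΣQC/ΣQ = (17000·0.05600 + 483.0·8.480) / 17480 = 5048/17480 = 0.2887 mg/L.
Half-life 0.826 d → k = ln 2 / 0.826 = 0.8392 d⁻¹.
0.2887·exp(−k·t) = 0.12 → t = ln(0.2887/0.12)/k = 90400 s = 25.11 h.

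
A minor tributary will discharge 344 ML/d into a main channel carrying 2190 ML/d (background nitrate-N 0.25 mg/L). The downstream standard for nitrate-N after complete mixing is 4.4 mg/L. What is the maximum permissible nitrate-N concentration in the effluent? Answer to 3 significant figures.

At the limit, (Qr·Cr + Qe·Cₑ)/(Qr + Qe) = 4.4:
Cₑ = (2534·4.4 − 2190·0.2500) / 344.0 = 30.82 mg/L.

30.8 mg/L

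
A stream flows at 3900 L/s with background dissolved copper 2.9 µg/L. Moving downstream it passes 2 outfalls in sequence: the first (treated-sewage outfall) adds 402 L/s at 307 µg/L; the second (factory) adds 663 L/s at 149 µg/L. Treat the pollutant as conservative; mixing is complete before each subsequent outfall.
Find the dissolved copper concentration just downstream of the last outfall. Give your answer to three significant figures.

After outfall 1: Q = 3900 + 402.0 = 4302 L/s; C = (3900·2.900 + 402.0·307.0)/4302 = 31.32 µg/L.
After outfall 2: Q = 4302 + 663.0 = 4965 L/s; C = (4302·31.32 + 663.0·149.0)/4965 = 47.03 µg/L.

47.0 µg/L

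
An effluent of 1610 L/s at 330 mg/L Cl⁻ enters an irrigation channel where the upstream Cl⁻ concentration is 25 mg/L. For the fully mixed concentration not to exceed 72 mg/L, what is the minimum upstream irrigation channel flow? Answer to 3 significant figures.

8840 L/s

Set C_mix = 72: (Q·25.00 + 1610·330.0) / (Q + 1610) = 72
→ Q = 1610·(330.0 − 72)/(72 − 25.00) = 8838 L/s.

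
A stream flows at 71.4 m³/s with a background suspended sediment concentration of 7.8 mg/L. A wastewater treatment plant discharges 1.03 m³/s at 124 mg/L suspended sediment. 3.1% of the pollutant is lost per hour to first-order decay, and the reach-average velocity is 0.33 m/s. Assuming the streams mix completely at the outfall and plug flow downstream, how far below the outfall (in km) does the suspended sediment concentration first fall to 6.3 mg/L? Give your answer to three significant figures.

15.3 km

Conservation of mass: C = (71.40·7.800 + 1.030·124.0) / 72.43 = 684.6/72.43 = 9.452 mg/L.
3.1%/h lost → k = −ln(1 − 0.031) = 0.03149 h⁻¹.
Set 9.452·exp(−k·t) = 6.3 → t = ln(9.452/6.3)/k = 46380 s = 12.88 h.
Distance = v·t = 0.33·46380 = 15310 m = 15.31 km.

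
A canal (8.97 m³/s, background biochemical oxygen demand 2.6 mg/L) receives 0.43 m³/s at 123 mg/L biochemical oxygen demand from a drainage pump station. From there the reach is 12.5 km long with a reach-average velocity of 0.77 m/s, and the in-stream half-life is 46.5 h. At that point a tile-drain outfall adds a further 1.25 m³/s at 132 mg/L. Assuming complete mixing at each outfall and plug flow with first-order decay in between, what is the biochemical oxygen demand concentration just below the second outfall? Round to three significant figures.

22.2 mg/L

Mixed concentration C = ΣQC/ΣQ = (8.970·2.600 + 0.4300·123.0) / 9.400 = 76.21/9.400 = 8.108 mg/L; combined flow 9.400 m³/s.
Travel time t = 12.5·1000 / 0.77 = 16230 s = 4.509 h.
Half-life 46.5 h → k = ln 2 / 46.5 = 0.01491 h⁻¹ = 0.3578 d⁻¹.
After decay, C = 8.108 × e^(−kt) = 8.108 × 0.9350 = 7.581 mg/L.
Second outfall: C = (9.400·7.581 + 1.250·132.0)/10.65 = 22.18 mg/L.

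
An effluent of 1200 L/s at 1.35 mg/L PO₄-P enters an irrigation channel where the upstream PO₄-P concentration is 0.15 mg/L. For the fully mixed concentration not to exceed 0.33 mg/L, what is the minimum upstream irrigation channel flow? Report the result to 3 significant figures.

Set C_mix = 0.33: (Q·0.1500 + 1200·1.350) / (Q + 1200) = 0.33
→ Q = 1200·(1.350 − 0.33)/(0.33 − 0.1500) = 6800 L/s.

6800 L/s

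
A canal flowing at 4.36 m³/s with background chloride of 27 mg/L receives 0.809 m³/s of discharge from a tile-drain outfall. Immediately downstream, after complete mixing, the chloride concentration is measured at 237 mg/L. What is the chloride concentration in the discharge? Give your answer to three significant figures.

Mass balance: 4.360·27.00 + 0.8090·Cₑ = 5.169·237.0
→ Cₑ = (5.169·237.0 − 4.360·27.00) / 0.8090 = 1369 mg/L.

1370 mg/L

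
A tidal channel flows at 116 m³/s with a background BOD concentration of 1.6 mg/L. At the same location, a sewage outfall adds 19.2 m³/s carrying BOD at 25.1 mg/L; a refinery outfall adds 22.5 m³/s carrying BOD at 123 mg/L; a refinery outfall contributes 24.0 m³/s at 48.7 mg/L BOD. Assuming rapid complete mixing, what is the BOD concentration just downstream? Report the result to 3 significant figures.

After mixing, C = (116.0·1.600 + 19.20·25.10 + 22.50·123.0 + 24.00·48.70) / 181.7 = 4604/181.7 = 25.34 mg/L.

25.3 mg/L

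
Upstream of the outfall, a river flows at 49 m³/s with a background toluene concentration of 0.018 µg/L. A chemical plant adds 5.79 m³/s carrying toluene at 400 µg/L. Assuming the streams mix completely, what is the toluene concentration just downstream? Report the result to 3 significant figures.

42.3 µg/L

Mixed concentration C = ΣQC/ΣQ = (49.00·0.01800 + 5.790·400.0) / 54.79 = 2317/54.79 = 42.29 µg/L.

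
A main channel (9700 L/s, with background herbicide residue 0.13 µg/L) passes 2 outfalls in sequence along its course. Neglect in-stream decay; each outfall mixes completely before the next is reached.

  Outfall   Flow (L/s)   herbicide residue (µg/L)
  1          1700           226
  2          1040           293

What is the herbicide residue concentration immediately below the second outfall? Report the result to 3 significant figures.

55.5 µg/L

Below outfall 1: Q → 11400 L/s, C = (9700·0.1300 + 1700·226.0)/11400 = 33.81 µg/L.
Below outfall 2: Q → 12440 L/s, C = (11400·33.81 + 1040·293.0)/12440 = 55.48 µg/L.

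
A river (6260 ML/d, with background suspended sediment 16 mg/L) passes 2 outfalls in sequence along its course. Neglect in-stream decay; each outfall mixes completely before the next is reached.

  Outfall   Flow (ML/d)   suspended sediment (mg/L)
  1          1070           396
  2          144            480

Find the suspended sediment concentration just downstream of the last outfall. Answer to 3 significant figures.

Outfall 1: combined Q = 7330 ML/d; C = (6260·16.00 + 1070·396.0)/7330 = 71.47 mg/L.
Outfall 2: combined Q = 7474 ML/d; C = (7330·71.47 + 144.0·480.0)/7474 = 79.34 mg/L.

79.3 mg/L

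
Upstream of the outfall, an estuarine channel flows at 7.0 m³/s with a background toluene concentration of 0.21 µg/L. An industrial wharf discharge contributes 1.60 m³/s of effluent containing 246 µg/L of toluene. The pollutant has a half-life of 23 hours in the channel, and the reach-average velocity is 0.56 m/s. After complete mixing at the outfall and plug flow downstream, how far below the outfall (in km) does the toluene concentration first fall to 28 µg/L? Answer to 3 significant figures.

33.1 km

Mass balance: C = (7.000·0.2100 + 1.600·246.0) / 8.600 = 395.1/8.600 = 45.94 µg/L.
Half-life 23 h → k = ln 2 / 23 = 0.03014 h⁻¹ = 0.7233 d⁻¹.
Set 45.94·exp(−k·t) = 28 → t = ln(45.94/28)/k = 59140 s = 16.43 h.
Distance = v·t = 0.56·59140 = 33120 m = 33.12 km.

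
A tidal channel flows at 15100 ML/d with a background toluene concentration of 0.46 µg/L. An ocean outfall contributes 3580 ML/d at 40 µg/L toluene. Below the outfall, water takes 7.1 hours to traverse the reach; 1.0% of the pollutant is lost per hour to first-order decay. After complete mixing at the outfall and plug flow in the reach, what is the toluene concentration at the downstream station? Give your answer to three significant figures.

Flow-weighted average: C = (15100·0.4600 + 3580·40.00) / 18680 = 150100/18680 = 8.038 µg/L.
1.0%/h lost → k = −ln(1 − 0.01) = 0.01005 h⁻¹.
After decay, C = 8.038 × e^(−kt) = 8.038 × 0.9311 = 7.484 µg/L.

7.48 µg/L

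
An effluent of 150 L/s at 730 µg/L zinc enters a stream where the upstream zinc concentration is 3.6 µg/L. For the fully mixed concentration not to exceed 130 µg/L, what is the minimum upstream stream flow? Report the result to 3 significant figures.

712 L/s

Set C_mix = 130: (Q·3.600 + 150.0·730.0) / (Q + 150.0) = 130
→ Q = 150.0·(730.0 − 130)/(130 − 3.600) = 712.0 L/s.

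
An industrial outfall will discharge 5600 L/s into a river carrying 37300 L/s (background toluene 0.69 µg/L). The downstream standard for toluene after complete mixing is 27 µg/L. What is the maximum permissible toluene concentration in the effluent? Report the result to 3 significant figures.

202 µg/L

At the limit, (Qr·Cr + Qe·Cₑ)/(Qr + Qe) = 27:
Cₑ = (42900·27 − 37300·0.6900) / 5600 = 202.2 µg/L.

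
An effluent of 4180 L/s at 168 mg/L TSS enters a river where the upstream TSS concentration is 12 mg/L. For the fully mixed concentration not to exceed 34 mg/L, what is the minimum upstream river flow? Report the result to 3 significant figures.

Set C_mix = 34: (Q·12.00 + 4180·168.0) / (Q + 4180) = 34
→ Q = 4180·(168.0 − 34)/(34 − 12.00) = 25460 L/s.

25500 L/s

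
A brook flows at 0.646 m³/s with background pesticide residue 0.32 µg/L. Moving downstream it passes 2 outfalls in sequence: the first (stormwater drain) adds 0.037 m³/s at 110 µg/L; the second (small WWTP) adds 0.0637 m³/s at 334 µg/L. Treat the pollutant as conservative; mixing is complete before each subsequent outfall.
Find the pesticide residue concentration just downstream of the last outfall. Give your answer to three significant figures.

34.2 µg/L

Below outfall 1: Q → 0.6830 m³/s, C = (0.6460·0.3200 + 0.03700·110.0)/0.6830 = 6.262 µg/L.
Below outfall 2: Q → 0.7467 m³/s, C = (0.6830·6.262 + 0.06370·334.0)/0.7467 = 34.22 µg/L.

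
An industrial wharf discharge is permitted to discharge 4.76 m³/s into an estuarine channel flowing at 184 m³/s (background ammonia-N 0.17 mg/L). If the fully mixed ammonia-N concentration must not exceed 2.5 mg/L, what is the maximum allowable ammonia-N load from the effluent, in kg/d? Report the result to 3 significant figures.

38100 kg/d

Mass balance at the limit: 184.0·0.1700 + 4.760·Cₑ = 188.8·2.5 → Cₑ = 92.57 mg/L.
Load = 4.760 m³/s × 92.57 g/m³ × 86 400 s/d = 38070 kg/d.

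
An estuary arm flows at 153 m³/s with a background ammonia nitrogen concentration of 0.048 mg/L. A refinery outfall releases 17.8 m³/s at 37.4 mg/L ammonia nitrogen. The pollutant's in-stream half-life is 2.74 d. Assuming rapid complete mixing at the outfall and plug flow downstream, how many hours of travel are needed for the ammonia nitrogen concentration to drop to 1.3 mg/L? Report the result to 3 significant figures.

After mixing, C = (153.0·0.04800 + 17.80·37.40) / 170.8 = 673.1/170.8 = 3.941 mg/L.
Half-life 2.74 d → k = ln 2 / 2.74 = 0.2530 d⁻¹.
3.941·exp(−k·t) = 1.3 → t = ln(3.941/1.3)/k = 378800 s = 105.2 h.

105 h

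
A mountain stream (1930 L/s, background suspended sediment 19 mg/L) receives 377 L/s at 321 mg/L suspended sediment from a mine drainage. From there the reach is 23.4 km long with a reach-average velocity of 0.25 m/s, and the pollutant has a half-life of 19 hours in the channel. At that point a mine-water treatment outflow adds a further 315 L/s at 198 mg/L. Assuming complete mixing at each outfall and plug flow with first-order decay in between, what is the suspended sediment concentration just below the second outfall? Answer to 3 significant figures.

After mixing, C = (1930·19.00 + 377.0·321.0) / 2307 = 157700/2307 = 68.35 mg/L; combined flow 2307 L/s.
Travel time t = 23.4·1000 / 0.25 = 93600 s = 26.00 h.
Half-life 19 h → k = ln 2 / 19 = 0.03648 h⁻¹ = 0.8756 d⁻¹.
After decay, C = 68.35 × e^(−kt) = 68.35 × 0.3873 = 26.47 mg/L.
At the second outfall, C = (2307·26.47 + 315.0·198.0) / (2307 + 315.0) = 47.08 mg/L.

47.1 mg/L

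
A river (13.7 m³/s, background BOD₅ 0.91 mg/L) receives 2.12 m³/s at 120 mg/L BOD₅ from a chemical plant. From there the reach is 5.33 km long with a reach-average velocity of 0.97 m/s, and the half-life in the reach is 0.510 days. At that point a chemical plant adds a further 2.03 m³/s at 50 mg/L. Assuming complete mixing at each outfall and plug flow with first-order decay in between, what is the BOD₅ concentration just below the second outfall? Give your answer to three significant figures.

Mixed concentration C = ΣQC/ΣQ = (13.70·0.9100 + 2.120·120.0) / 15.82 = 266.9/15.82 = 16.87 mg/L; combined flow 15.82 m³/s.
Travel time t = 5.33·1000 / 0.97 = 5495 s = 1.526 h.
Half-life 0.510 d → k = ln 2 / 0.510 = 1.359 d⁻¹.
Decay over the reach: 16.87·exp(−kt) = 16.87·0.9172 = 15.47 mg/L.
Second outfall: C = (15.82·15.47 + 2.030·50.00)/17.85 = 19.40 mg/L.

19.4 mg/L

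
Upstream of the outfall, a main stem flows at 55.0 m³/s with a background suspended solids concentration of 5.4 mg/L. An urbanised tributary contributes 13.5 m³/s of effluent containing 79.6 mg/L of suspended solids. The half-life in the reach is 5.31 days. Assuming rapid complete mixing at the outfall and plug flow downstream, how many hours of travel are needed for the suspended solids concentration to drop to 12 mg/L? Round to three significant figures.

94.1 h

Mixed concentration C = ΣQC/ΣQ = (55.00·5.400 + 13.50·79.60) / 68.50 = 1372/68.50 = 20.02 mg/L.
Half-life 5.31 d → k = ln 2 / 5.31 = 0.1305 d⁻¹.
20.02·exp(−k·t) = 12 → t = ln(20.02/12)/k = 338900 s = 94.13 h.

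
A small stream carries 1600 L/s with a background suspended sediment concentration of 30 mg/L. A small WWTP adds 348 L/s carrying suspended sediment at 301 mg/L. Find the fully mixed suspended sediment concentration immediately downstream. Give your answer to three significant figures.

78.4 mg/L

Conservation of mass: C = (1600·30.00 + 348.0·301.0) / 1948 = 152700/1948 = 78.41 mg/L.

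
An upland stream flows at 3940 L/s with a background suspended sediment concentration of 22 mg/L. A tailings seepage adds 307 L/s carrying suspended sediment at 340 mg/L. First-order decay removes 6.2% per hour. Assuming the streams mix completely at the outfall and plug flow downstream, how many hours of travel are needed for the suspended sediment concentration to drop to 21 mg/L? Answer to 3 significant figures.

11.9 h

Mass balance: C = (3940·22.00 + 307.0·340.0) / 4247 = 191100/4247 = 44.99 mg/L.
6.2%/h lost → k = −ln(1 − 0.062) = 0.06401 h⁻¹.
44.99·exp(−k·t) = 21 → t = ln(44.99/21)/k = 42850 s = 11.90 h.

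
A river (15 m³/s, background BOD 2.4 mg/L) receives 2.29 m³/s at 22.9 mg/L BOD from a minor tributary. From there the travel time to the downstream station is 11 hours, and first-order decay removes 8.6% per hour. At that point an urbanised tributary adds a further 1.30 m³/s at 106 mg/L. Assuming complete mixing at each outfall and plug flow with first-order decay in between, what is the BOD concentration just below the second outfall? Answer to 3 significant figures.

9.18 mg/L

After mixing, C = (15.00·2.400 + 2.290·22.90) / 17.29 = 88.44/17.29 = 5.115 mg/L; combined flow 17.29 m³/s.
8.6%/h lost → k = −ln(1 − 0.086) = 0.08992 h⁻¹.
Applying C = C₀e^(−kt): 5.115 × 0.3719 = 1.902 mg/L.
At the second outfall, C = (17.29·1.902 + 1.300·106.0) / (17.29 + 1.300) = 9.182 mg/L.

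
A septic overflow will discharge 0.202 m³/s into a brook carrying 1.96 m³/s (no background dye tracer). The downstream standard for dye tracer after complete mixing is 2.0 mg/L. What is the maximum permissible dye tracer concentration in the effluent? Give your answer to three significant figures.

At the limit, (Qr·Cr + Qe·Cₑ)/(Qr + Qe) = 2.0:
Cₑ = (2.162·2.0 − 1.960·0) / 0.2020 = 21.41 mg/L.

21.4 mg/L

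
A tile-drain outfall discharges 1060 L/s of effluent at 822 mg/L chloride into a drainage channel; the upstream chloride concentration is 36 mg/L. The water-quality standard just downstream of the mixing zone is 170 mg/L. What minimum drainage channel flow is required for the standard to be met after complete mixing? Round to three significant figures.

Set C_mix = 170: (Q·36.00 + 1060·822.0) / (Q + 1060) = 170
→ Q = 1060·(822.0 − 170)/(170 − 36.00) = 5158 L/s.

5160 L/s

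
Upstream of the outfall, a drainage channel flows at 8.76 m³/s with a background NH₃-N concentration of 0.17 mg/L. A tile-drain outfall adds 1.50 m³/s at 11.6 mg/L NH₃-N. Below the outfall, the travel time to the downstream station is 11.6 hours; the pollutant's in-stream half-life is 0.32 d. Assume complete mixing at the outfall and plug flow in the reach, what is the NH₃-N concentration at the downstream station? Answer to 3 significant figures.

0.646 mg/L

Flow-weighted average: C = (8.760·0.1700 + 1.500·11.60) / 10.26 = 18.89/10.26 = 1.841 mg/L.
Half-life 0.32 d → k = ln 2 / 0.32 = 2.166 d⁻¹.
After decay, C = 1.841 × e^(−kt) = 1.841 × 0.3510 = 0.6462 mg/L.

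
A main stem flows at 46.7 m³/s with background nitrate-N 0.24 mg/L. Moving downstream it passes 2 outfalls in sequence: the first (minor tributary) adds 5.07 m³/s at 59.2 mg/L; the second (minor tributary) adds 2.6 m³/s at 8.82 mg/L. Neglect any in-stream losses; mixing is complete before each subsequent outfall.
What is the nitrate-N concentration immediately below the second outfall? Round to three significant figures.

Outfall 1: combined Q = 51.77 m³/s; C = (46.70·0.2400 + 5.070·59.20)/51.77 = 6.014 mg/L.
Outfall 2: combined Q = 54.37 m³/s; C = (51.77·6.014 + 2.600·8.820)/54.37 = 6.148 mg/L.

6.15 mg/L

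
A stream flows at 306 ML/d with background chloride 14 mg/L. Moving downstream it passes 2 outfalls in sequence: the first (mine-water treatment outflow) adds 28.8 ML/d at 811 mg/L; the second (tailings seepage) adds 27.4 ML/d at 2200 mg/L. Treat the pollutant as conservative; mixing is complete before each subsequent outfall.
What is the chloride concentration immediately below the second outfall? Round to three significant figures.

243 mg/L

Outfall 1: combined Q = 334.8 ML/d; C = (306.0·14.00 + 28.80·811.0)/334.8 = 82.56 mg/L.
Outfall 2: combined Q = 362.2 ML/d; C = (334.8·82.56 + 27.40·2200)/362.2 = 242.7 mg/L.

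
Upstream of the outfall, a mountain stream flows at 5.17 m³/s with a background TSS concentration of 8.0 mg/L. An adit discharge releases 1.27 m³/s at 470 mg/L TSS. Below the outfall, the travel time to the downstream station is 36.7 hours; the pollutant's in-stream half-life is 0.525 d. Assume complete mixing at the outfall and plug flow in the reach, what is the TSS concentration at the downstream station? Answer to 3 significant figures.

13.2 mg/L

Mass balance: C = (5.170·8.000 + 1.270·470.0) / 6.440 = 638.3/6.440 = 99.11 mg/L.
Half-life 0.525 d → k = ln 2 / 0.525 = 1.320 d⁻¹.
Applying C = C₀e^(−kt): 99.11 × 0.1328 = 13.16 mg/L.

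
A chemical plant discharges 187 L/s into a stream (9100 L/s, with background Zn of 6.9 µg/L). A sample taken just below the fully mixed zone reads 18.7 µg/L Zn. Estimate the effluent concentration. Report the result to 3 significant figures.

593 µg/L

Mass balance: 9100·6.900 + 187.0·Cₑ = 9287·18.70
→ Cₑ = (9287·18.70 − 9100·6.900) / 187.0 = 592.9 µg/L.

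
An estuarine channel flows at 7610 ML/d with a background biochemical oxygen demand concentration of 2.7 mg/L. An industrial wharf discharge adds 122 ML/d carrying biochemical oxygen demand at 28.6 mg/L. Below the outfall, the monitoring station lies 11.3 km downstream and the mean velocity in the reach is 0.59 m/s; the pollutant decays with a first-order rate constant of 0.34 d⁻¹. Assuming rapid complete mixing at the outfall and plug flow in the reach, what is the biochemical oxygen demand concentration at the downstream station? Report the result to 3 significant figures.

Flow-weighted average: C = (7610·2.700 + 122.0·28.60) / 7732 = 24040/7732 = 3.109 mg/L.
Travel time t = 11.3·1000 / 0.59 = 19150 s = 5.320 h.
First-order decay: C = 3.109·exp(−k·t) = 3.109·0.9274 = 2.883 mg/L.

2.88 mg/L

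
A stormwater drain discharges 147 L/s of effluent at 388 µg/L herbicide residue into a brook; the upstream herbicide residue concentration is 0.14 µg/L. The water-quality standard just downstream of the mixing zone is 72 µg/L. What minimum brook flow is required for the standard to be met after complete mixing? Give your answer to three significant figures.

646 L/s

Set C_mix = 72: (Q·0.1400 + 147.0·388.0) / (Q + 147.0) = 72
→ Q = 147.0·(388.0 − 72)/(72 − 0.1400) = 646.4 L/s.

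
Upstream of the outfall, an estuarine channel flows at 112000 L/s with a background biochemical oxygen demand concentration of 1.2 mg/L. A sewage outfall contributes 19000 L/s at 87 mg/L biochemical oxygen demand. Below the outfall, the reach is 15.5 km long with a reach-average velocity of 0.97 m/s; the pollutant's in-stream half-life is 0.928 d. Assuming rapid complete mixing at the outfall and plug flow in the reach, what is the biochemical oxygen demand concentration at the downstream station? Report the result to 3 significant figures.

Conservation of mass: C = (112000·1.200 + 19000·87.00) / 131000 = 1787000/131000 = 13.64 mg/L.
Travel time t = 15.5·1000 / 0.97 = 15980 s = 4.439 h.
Half-life 0.928 d → k = ln 2 / 0.928 = 0.7469 d⁻¹.
After decay, C = 13.64 × e^(−kt) = 13.64 × 0.8710 = 11.88 mg/L.

11.9 mg/L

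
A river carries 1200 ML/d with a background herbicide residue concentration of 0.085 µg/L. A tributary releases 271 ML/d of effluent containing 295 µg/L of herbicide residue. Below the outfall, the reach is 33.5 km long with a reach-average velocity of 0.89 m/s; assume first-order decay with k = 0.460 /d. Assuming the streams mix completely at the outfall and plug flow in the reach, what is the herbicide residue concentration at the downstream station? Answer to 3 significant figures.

Mixed concentration C = ΣQC/ΣQ = (1200·0.08500 + 271.0·295.0) / 1471 = 80050/1471 = 54.42 µg/L.
Travel time t = 33.5·1000 / 0.89 = 37640 s = 10.46 h.
Applying C = C₀e^(−kt): 54.42 × 0.8184 = 44.53 µg/L.

44.5 µg/L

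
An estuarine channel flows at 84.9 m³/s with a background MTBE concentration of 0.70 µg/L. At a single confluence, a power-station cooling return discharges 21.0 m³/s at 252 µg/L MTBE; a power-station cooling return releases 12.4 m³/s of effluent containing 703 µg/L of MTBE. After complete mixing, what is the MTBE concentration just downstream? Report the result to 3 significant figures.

Conservation of mass: C = (84.90·0.7000 + 21.00·252.0 + 12.40·703.0) / 118.3 = 14070/118.3 = 118.9 µg/L.

119 µg/L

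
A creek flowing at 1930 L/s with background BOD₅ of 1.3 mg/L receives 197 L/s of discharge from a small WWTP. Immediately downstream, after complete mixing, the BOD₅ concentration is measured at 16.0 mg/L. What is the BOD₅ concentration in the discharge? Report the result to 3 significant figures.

160 mg/L

Mass balance: 1930·1.300 + 197.0·Cₑ = 2127·16.00
→ Cₑ = (2127·16.00 − 1930·1.300) / 197.0 = 160.0 mg/L.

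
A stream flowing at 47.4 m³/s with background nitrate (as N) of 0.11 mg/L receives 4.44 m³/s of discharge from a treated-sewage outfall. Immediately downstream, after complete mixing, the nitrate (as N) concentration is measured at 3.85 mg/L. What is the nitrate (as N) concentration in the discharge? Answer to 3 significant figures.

43.8 mg/L

Mass balance: 47.40·0.1100 + 4.440·Cₑ = 51.84·3.850
→ Cₑ = (51.84·3.850 − 47.40·0.1100) / 4.440 = 43.78 mg/L.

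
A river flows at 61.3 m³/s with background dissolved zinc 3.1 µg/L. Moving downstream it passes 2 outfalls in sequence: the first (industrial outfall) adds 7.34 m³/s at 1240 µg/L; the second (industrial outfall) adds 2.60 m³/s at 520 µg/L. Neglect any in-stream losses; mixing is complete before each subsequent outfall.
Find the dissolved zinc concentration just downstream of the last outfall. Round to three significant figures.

149 µg/L

After outfall 1: Q = 61.30 + 7.340 = 68.64 m³/s; C = (61.30·3.100 + 7.340·1240)/68.64 = 135.4 µg/L.
After outfall 2: Q = 68.64 + 2.600 = 71.24 m³/s; C = (68.64·135.4 + 2.600·520.0)/71.24 = 149.4 µg/L.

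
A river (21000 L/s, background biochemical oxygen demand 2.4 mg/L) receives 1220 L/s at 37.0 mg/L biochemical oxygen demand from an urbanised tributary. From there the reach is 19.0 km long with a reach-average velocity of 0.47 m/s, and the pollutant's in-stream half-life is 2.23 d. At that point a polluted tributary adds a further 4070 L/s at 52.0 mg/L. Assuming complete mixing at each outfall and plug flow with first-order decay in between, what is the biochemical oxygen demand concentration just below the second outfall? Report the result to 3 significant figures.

After mixing, C = (21000·2.400 + 1220·37.00) / 22220 = 95540/22220 = 4.300 mg/L; combined flow 22220 L/s.
Travel time t = 19.0·1000 / 0.47 = 40430 s = 11.23 h.
Half-life 2.23 d → k = ln 2 / 2.23 = 0.3108 d⁻¹.
Applying C = C₀e^(−kt): 4.300 × 0.8646 = 3.718 mg/L.
At the second outfall, C = (22220·3.718 + 4070·52.00) / (22220 + 4070) = 11.19 mg/L.

11.2 mg/L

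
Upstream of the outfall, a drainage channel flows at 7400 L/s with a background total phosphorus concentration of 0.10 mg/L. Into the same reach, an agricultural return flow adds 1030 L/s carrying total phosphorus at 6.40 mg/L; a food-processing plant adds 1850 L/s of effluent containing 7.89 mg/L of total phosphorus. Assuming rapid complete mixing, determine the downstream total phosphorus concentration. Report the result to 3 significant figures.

Conservation of mass: C = (7400·0.1000 + 1030·6.400 + 1850·7.890) / 10280 = 21930/10280 = 2.133 mg/L.

2.13 mg/L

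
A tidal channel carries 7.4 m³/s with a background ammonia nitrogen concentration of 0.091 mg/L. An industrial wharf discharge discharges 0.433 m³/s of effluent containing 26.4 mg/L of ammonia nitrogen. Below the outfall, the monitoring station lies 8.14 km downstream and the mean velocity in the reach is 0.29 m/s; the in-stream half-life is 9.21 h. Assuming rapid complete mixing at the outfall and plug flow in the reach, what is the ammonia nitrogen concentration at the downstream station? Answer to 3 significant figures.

Mixed concentration C = ΣQC/ΣQ = (7.400·0.09100 + 0.4330·26.40) / 7.833 = 12.10/7.833 = 1.545 mg/L.
Travel time t = 8.14·1000 / 0.29 = 28070 s = 7.797 h.
Half-life 9.21 h → k = ln 2 / 9.21 = 0.07526 h⁻¹ = 1.806 d⁻¹.
After decay, C = 1.545 × e^(−kt) = 1.545 × 0.5561 = 0.8594 mg/L.

0.859 mg/L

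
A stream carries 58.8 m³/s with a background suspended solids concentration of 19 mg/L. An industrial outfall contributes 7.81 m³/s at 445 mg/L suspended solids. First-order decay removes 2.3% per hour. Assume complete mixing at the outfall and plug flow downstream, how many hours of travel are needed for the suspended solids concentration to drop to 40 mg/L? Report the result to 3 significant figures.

23.4 h

Mass balance: C = (58.80·19.00 + 7.810·445.0) / 66.61 = 4593/66.61 = 68.95 mg/L.
2.3%/h lost → k = −ln(1 − 0.023) = 0.02327 h⁻¹.
68.95·exp(−k·t) = 40 → t = ln(68.95/40)/k = 84240 s = 23.40 h.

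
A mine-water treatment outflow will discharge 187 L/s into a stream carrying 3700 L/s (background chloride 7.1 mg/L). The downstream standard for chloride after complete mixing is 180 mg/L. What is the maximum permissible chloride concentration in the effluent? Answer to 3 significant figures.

At the limit, (Qr·Cr + Qe·Cₑ)/(Qr + Qe) = 180:
Cₑ = (3887·180 − 3700·7.100) / 187.0 = 3601 mg/L.

3600 mg/L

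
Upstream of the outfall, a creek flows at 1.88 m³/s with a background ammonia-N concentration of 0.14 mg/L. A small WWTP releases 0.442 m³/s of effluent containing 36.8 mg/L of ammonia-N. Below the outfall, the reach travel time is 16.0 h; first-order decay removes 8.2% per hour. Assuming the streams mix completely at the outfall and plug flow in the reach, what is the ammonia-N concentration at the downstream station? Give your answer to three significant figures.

Mixed concentration C = ΣQC/ΣQ = (1.880·0.1400 + 0.4420·36.80) / 2.322 = 16.53/2.322 = 7.118 mg/L.
8.2%/h lost → k = −ln(1 − 0.082) = 0.08556 h⁻¹.
First-order decay: C = 7.118·exp(−k·t) = 7.118·0.2544 = 1.811 mg/L.

1.81 mg/L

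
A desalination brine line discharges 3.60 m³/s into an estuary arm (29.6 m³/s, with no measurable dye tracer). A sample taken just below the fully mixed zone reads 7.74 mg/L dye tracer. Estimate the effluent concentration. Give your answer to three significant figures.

Mass balance: 29.60·0 + 3.600·Cₑ = 33.20·7.740
→ Cₑ = (33.20·7.740 − 29.60·0) / 3.600 = 71.38 mg/L.

71.4 mg/L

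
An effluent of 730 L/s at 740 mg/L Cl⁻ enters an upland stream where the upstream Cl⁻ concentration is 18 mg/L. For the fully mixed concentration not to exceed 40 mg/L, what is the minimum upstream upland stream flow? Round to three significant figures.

23200 L/s

Set C_mix = 40: (Q·18.00 + 730.0·740.0) / (Q + 730.0) = 40
→ Q = 730.0·(740.0 − 40)/(40 − 18.00) = 23230 L/s.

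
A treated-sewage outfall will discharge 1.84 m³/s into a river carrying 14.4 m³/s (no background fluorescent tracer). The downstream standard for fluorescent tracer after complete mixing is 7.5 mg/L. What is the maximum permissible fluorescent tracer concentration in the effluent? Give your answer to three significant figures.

66.2 mg/L

At the limit, (Qr·Cr + Qe·Cₑ)/(Qr + Qe) = 7.5:
Cₑ = (16.24·7.5 − 14.40·0) / 1.840 = 66.20 mg/L.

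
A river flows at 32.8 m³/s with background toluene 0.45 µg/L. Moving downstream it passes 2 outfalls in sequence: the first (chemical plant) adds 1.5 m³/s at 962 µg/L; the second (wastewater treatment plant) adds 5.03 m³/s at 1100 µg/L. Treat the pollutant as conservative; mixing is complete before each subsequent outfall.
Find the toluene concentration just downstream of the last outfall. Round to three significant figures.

178 µg/L

After outfall 1: Q = 32.80 + 1.500 = 34.30 m³/s; C = (32.80·0.4500 + 1.500·962.0)/34.30 = 42.50 µg/L.
After outfall 2: Q = 34.30 + 5.030 = 39.33 m³/s; C = (34.30·42.50 + 5.030·1100)/39.33 = 177.7 µg/L.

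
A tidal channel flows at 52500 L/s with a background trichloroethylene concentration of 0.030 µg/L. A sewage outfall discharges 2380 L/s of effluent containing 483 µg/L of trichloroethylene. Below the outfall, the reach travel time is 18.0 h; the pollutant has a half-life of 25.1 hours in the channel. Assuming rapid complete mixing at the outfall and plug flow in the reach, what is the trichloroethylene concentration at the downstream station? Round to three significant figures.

Mixed concentration C = ΣQC/ΣQ = (52500·0.03000 + 2380·483.0) / 54880 = 1151000/54880 = 20.98 µg/L.
Half-life 25.1 h → k = ln 2 / 25.1 = 0.02762 h⁻¹ = 0.6628 d⁻¹.
Applying C = C₀e^(−kt): 20.98 × 0.6083 = 12.76 µg/L.

12.8 µg/L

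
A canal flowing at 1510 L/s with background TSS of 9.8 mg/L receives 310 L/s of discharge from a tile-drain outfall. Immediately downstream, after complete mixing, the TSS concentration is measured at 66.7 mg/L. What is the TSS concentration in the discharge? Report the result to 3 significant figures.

Mass balance: 1510·9.800 + 310.0·Cₑ = 1820·66.70
→ Cₑ = (1820·66.70 − 1510·9.800) / 310.0 = 343.9 mg/L.

344 mg/L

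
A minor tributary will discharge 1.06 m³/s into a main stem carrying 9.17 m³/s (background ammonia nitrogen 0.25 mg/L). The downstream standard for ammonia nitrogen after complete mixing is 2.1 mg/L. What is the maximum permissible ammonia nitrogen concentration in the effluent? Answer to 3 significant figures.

18.1 mg/L

At the limit, (Qr·Cr + Qe·Cₑ)/(Qr + Qe) = 2.1:
Cₑ = (10.23·2.1 − 9.170·0.2500) / 1.060 = 18.10 mg/L.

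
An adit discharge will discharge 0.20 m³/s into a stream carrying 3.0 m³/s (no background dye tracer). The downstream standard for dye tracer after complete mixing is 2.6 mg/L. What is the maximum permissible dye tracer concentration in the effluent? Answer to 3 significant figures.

At the limit, (Qr·Cr + Qe·Cₑ)/(Qr + Qe) = 2.6:
Cₑ = (3.200·2.6 − 3.000·0) / 0.2000 = 41.60 mg/L.

41.6 mg/L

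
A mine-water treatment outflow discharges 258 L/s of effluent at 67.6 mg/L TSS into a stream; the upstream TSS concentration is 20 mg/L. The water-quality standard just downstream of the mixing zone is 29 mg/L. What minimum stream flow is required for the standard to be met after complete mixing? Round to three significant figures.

1110 L/s

Set C_mix = 29: (Q·20.00 + 258.0·67.60) / (Q + 258.0) = 29
→ Q = 258.0·(67.60 − 29)/(29 − 20.00) = 1107 L/s.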